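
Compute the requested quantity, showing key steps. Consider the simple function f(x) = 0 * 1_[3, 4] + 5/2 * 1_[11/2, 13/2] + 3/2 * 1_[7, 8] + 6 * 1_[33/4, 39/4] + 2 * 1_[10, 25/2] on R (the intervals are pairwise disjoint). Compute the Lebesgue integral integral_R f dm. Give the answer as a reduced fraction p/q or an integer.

For a simple function f = sum_i c_i * 1_{A_i} with disjoint A_i,
  integral f dm = sum_i c_i * m(A_i).
Lengths of the A_i:
  m(A_1) = 4 - 3 = 1.
  m(A_2) = 13/2 - 11/2 = 1.
  m(A_3) = 8 - 7 = 1.
  m(A_4) = 39/4 - 33/4 = 3/2.
  m(A_5) = 25/2 - 10 = 5/2.
Contributions c_i * m(A_i):
  (0) * (1) = 0.
  (5/2) * (1) = 5/2.
  (3/2) * (1) = 3/2.
  (6) * (3/2) = 9.
  (2) * (5/2) = 5.
Total: 0 + 5/2 + 3/2 + 9 + 5 = 18.

18


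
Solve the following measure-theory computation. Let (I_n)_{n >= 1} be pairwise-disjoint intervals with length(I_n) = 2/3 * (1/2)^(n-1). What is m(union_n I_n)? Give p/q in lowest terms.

By countable additivity of the Lebesgue measure on pairwise disjoint measurable sets,
  m(union_{n >= 1} I_n) = sum_{n >= 1} m(I_n) = sum_{n >= 1} a * r^(n-1),
  with a = 2/3 and r = 1/2.
Since 0 < r = 1/2 < 1, the geometric series converges:
  sum_{n >= 1} a * r^(n-1) = a / (1 - r).
  = 2/3 / (1 - 1/2)
  = 2/3 / (1/2)
  = 4/3.

4/3


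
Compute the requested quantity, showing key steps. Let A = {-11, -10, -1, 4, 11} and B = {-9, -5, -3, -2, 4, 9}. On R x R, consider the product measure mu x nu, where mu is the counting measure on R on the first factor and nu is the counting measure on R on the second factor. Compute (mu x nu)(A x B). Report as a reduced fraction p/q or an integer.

For a measurable rectangle A x B, the product measure satisfies
  (mu x nu)(A x B) = mu(A) * nu(B).
  mu(A) = 5.
  nu(B) = 6.
  (mu x nu)(A x B) = 5 * 6 = 30.

30


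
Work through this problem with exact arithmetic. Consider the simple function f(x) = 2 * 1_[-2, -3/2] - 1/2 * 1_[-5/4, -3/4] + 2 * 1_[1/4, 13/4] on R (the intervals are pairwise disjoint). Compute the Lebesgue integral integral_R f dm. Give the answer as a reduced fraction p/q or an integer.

For a simple function f = sum_i c_i * 1_{A_i} with disjoint A_i,
  integral f dm = sum_i c_i * m(A_i).
Lengths of the A_i:
  m(A_1) = -3/2 - (-2) = 1/2.
  m(A_2) = -3/4 - (-5/4) = 1/2.
  m(A_3) = 13/4 - 1/4 = 3.
Contributions c_i * m(A_i):
  (2) * (1/2) = 1.
  (-1/2) * (1/2) = -1/4.
  (2) * (3) = 6.
Total: 1 - 1/4 + 6 = 27/4.

27/4


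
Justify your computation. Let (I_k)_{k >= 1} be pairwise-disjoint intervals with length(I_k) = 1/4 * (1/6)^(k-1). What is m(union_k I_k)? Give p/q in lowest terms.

By countable additivity of the Lebesgue measure on pairwise disjoint measurable sets,
  m(union_{k >= 1} I_k) = sum_{k >= 1} m(I_k) = sum_{k >= 1} a * r^(k-1),
  with a = 1/4 and r = 1/6.
Since 0 < r = 1/6 < 1, the geometric series converges:
  sum_{k >= 1} a * r^(k-1) = a / (1 - r).
  = 1/4 / (1 - 1/6)
  = 1/4 / (5/6)
  = 3/10.

3/10


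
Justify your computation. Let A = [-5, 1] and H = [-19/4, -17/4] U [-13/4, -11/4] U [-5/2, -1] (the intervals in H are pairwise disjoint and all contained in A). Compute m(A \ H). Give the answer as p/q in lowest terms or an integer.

The ambient interval has length m(A) = 1 - (-5) = 6.
Since the holes are disjoint and sit inside A, by finite additivity
  m(H) = sum_i (b_i - a_i), and m(A \ H) = m(A) - m(H).
Computing the hole measures:
  m(H_1) = -17/4 - (-19/4) = 1/2.
  m(H_2) = -11/4 - (-13/4) = 1/2.
  m(H_3) = -1 - (-5/2) = 3/2.
Summed: m(H) = 1/2 + 1/2 + 3/2 = 5/2.
So m(A \ H) = 6 - 5/2 = 7/2.

7/2


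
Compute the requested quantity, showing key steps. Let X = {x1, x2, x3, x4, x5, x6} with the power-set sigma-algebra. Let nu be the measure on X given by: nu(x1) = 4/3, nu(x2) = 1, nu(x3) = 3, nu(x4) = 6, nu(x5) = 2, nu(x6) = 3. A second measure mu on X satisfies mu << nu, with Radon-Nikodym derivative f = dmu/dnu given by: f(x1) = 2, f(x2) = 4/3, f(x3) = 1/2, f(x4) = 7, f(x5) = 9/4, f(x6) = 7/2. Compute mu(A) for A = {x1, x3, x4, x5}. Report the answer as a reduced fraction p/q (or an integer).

By the defining property of the Radon-Nikodym derivative, for every measurable set A,
  mu(A) = integral_A f dnu.
Since nu is a discrete measure concentrated on the atoms of X, the integral over A reduces to the sum
  mu(A) = sum_{x in A} f(x) * nu({x}).
Computing each term:
  x1: f(x1) * nu(x1) = 2 * 4/3 = 8/3.
  x3: f(x3) * nu(x3) = 1/2 * 3 = 3/2.
  x4: f(x4) * nu(x4) = 7 * 6 = 42.
  x5: f(x5) * nu(x5) = 9/4 * 2 = 9/2.
Summing: mu(A) = 8/3 + 3/2 + 42 + 9/2 = 152/3.

152/3


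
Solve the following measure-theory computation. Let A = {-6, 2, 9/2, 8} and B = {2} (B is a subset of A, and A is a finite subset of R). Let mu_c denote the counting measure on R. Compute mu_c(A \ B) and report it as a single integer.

Counting measure assigns mu_c(E) = |E| (number of elements) when E is finite. For B subset A, A \ B is the set of elements of A not in B, so |A \ B| = |A| - |B|.
|A| = 4, |B| = 1, so mu_c(A \ B) = 4 - 1 = 3.

3


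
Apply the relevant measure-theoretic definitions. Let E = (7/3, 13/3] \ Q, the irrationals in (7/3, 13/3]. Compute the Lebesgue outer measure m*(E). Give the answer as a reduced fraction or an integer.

The interval I = (7/3, 13/3] has m(I) = 13/3 - 7/3 = 2 (endpoints are measure-zero, so open/closed/half-open agree). Write I = (I cap Q) u (I \ Q). The rationals in I are countable, so m*(I cap Q) = 0 (cover each rational by intervals whose total length is arbitrarily small). By countable subadditivity m*(I) <= m*(I cap Q) + m*(I \ Q), hence m*(I \ Q) >= m(I) = 2. The reverse inequality m*(I \ Q) <= m*(I) = 2 is trivial since (I \ Q) is a subset of I. Therefore m*(I \ Q) = 2.

2


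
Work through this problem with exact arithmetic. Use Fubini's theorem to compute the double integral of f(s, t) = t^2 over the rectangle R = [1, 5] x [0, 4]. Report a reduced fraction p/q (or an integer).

f(s, t) is a tensor product of a function of s and a function of t, and both factors are bounded continuous (hence Lebesgue integrable) on the rectangle, so Fubini's theorem applies:
  integral_R f d(m x m) = (integral_a1^b1 1 ds) * (integral_a2^b2 t^2 dt).
Inner integral in s: integral_{1}^{5} 1 ds = (5^1 - 1^1)/1
  = 4.
Inner integral in t: integral_{0}^{4} t^2 dt = (4^3 - 0^3)/3
  = 64/3.
Product: (4) * (64/3) = 256/3.

256/3


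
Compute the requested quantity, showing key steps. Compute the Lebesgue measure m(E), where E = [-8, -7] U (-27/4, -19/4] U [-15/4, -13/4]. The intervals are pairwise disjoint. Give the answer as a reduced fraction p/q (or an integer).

For pairwise disjoint intervals, m(union_i I_i) = sum_i m(I_i),
and m is invariant under swapping open/closed endpoints (single points have measure 0).
So m(E) = sum_i (b_i - a_i).
  I_1 has length -7 - (-8) = 1.
  I_2 has length -19/4 - (-27/4) = 2.
  I_3 has length -13/4 - (-15/4) = 1/2.
Summing:
  m(E) = 1 + 2 + 1/2 = 7/2.

7/2


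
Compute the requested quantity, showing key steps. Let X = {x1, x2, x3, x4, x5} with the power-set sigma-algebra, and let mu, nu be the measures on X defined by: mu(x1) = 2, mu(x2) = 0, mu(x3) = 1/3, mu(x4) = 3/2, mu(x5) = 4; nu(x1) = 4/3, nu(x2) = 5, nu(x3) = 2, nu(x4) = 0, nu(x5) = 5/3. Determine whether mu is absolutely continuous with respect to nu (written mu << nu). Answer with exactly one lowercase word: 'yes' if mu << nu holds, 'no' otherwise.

mu << nu means: every nu-null measurable set is also mu-null; equivalently, for every atom x, if nu({x}) = 0 then mu({x}) = 0.
Checking each atom:
  x1: nu = 4/3 > 0 -> no constraint.
  x2: nu = 5 > 0 -> no constraint.
  x3: nu = 2 > 0 -> no constraint.
  x4: nu = 0, mu = 3/2 > 0 -> violates mu << nu.
  x5: nu = 5/3 > 0 -> no constraint.
The atom(s) x4 violate the condition (nu = 0 but mu > 0). Therefore mu is NOT absolutely continuous w.r.t. nu.

no


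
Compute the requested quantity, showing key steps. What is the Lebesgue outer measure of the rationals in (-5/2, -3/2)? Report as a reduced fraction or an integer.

The set Q cap (-5/2, -3/2) is countable (a subset of the countable set Q). Lebesgue outer measure of any countable set is 0: each singleton {q} has m*({q}) = 0, and by countable subadditivity m*(union_k {q_k}) <= sum_k m*({q_k}) = sum_k 0 = 0. The reverse inequality m*(E) >= 0 is automatic. So m*(Q cap (-5/2, -3/2)) = 0.

0


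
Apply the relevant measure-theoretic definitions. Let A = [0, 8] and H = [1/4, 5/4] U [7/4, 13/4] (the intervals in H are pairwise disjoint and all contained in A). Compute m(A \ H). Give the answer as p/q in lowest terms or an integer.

The ambient interval has length m(A) = 8 - 0 = 8.
Since the holes are disjoint and sit inside A, by finite additivity
  m(H) = sum_i (b_i - a_i), and m(A \ H) = m(A) - m(H).
Computing the hole measures:
  m(H_1) = 5/4 - 1/4 = 1.
  m(H_2) = 13/4 - 7/4 = 3/2.
Summed: m(H) = 1 + 3/2 = 5/2.
So m(A \ H) = 8 - 5/2 = 11/2.

11/2


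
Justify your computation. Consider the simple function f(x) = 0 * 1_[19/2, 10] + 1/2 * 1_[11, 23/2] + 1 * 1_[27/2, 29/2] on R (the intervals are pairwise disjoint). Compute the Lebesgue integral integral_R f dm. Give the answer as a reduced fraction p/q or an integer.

For a simple function f = sum_i c_i * 1_{A_i} with disjoint A_i,
  integral f dm = sum_i c_i * m(A_i).
Lengths of the A_i:
  m(A_1) = 10 - 19/2 = 1/2.
  m(A_2) = 23/2 - 11 = 1/2.
  m(A_3) = 29/2 - 27/2 = 1.
Contributions c_i * m(A_i):
  (0) * (1/2) = 0.
  (1/2) * (1/2) = 1/4.
  (1) * (1) = 1.
Total: 0 + 1/4 + 1 = 5/4.

5/4


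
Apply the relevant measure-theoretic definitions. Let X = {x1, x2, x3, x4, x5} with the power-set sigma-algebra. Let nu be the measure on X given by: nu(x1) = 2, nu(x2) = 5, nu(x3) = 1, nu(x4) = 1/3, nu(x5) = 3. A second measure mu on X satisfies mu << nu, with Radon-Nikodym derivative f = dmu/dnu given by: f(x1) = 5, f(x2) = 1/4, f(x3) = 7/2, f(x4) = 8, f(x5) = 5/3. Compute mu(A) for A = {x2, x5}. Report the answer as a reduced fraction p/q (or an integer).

By the defining property of the Radon-Nikodym derivative, for every measurable set A,
  mu(A) = integral_A f dnu.
Since nu is a discrete measure concentrated on the atoms of X, the integral over A reduces to the sum
  mu(A) = sum_{x in A} f(x) * nu({x}).
Computing each term:
  x2: f(x2) * nu(x2) = 1/4 * 5 = 5/4.
  x5: f(x5) * nu(x5) = 5/3 * 3 = 5.
Summing: mu(A) = 5/4 + 5 = 25/4.

25/4


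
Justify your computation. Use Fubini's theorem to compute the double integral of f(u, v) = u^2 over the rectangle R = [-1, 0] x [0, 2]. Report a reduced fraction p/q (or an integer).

f(u, v) is a tensor product of a function of u and a function of v, and both factors are bounded continuous (hence Lebesgue integrable) on the rectangle, so Fubini's theorem applies:
  integral_R f d(m x m) = (integral_a1^b1 u^2 du) * (integral_a2^b2 1 dv).
Inner integral in u: integral_{-1}^{0} u^2 du = (0^3 - (-1)^3)/3
  = 1/3.
Inner integral in v: integral_{0}^{2} 1 dv = (2^1 - 0^1)/1
  = 2.
Product: (1/3) * (2) = 2/3.

2/3


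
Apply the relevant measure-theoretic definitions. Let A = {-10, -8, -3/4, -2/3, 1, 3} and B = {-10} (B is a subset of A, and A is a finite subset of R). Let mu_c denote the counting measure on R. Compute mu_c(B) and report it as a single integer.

Counting measure assigns mu_c(E) = |E| (number of elements) when E is finite.
B has 1 element(s), so mu_c(B) = 1.

1


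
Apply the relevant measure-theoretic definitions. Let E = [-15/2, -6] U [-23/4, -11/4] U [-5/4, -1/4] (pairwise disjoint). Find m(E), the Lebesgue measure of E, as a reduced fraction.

For pairwise disjoint intervals, m(union_i I_i) = sum_i m(I_i),
and m is invariant under swapping open/closed endpoints (single points have measure 0).
So m(E) = sum_i (b_i - a_i).
  I_1 has length -6 - (-15/2) = 3/2.
  I_2 has length -11/4 - (-23/4) = 3.
  I_3 has length -1/4 - (-5/4) = 1.
Summing:
  m(E) = 3/2 + 3 + 1 = 11/2.

11/2


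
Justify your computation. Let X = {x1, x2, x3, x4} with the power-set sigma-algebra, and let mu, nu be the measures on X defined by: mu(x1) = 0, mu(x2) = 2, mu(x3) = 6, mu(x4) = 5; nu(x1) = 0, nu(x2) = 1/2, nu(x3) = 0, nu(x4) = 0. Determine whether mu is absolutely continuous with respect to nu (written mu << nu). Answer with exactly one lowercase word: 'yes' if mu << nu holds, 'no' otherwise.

mu << nu means: every nu-null measurable set is also mu-null; equivalently, for every atom x, if nu({x}) = 0 then mu({x}) = 0.
Checking each atom:
  x1: nu = 0, mu = 0 -> consistent with mu << nu.
  x2: nu = 1/2 > 0 -> no constraint.
  x3: nu = 0, mu = 6 > 0 -> violates mu << nu.
  x4: nu = 0, mu = 5 > 0 -> violates mu << nu.
The atom(s) x3, x4 violate the condition (nu = 0 but mu > 0). Therefore mu is NOT absolutely continuous w.r.t. nu.

no


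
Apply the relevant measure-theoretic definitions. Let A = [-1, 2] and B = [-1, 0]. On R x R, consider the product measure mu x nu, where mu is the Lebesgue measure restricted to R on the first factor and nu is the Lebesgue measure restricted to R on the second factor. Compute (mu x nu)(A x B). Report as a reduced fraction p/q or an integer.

For a measurable rectangle A x B, the product measure satisfies
  (mu x nu)(A x B) = mu(A) * nu(B).
  mu(A) = 3.
  nu(B) = 1.
  (mu x nu)(A x B) = 3 * 1 = 3.

3


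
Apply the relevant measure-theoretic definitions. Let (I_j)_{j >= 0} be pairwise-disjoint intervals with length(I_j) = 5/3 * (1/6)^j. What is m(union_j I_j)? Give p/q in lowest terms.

By countable additivity of the Lebesgue measure on pairwise disjoint measurable sets,
  m(union_{j >= 0} I_j) = sum_{j >= 0} m(I_j) = sum_{j >= 0} a * r^j,
  with a = 5/3 and r = 1/6.
Since 0 < r = 1/6 < 1, the geometric series converges:
  sum_{j >= 0} a * r^j = a / (1 - r).
  = 5/3 / (1 - 1/6)
  = 5/3 / (5/6)
  = 2.

2


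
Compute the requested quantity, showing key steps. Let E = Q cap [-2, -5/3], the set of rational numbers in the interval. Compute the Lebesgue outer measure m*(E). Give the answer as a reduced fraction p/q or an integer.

Q cap [-2, -5/3] is countable; list its elements as q_1, q_2, ... . Fix eps > 0 and cover the k-th point by an interval of length eps * 2^(-k). The cover has total length eps * sum_{k>=1} 2^(-k) = eps, so by definition of outer measure m*(Q cap [-2, -5/3]) <= eps. Since eps was arbitrary and m* >= 0, the outer measure is 0.

0


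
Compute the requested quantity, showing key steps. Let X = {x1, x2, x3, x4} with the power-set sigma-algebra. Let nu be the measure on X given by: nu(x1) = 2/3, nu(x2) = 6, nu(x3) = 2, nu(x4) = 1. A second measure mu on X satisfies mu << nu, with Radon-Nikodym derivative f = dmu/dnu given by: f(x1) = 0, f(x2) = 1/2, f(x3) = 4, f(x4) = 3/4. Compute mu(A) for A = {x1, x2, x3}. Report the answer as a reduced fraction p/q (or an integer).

By the defining property of the Radon-Nikodym derivative, for every measurable set A,
  mu(A) = integral_A f dnu.
Since nu is a discrete measure concentrated on the atoms of X, the integral over A reduces to the sum
  mu(A) = sum_{x in A} f(x) * nu({x}).
Computing each term:
  x1: f(x1) * nu(x1) = 0 * 2/3 = 0.
  x2: f(x2) * nu(x2) = 1/2 * 6 = 3.
  x3: f(x3) * nu(x3) = 4 * 2 = 8.
Summing: mu(A) = 0 + 3 + 8 = 11.

11


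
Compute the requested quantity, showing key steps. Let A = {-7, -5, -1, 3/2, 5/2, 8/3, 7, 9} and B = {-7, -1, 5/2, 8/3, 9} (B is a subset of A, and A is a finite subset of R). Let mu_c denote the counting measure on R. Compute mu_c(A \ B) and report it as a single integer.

Counting measure assigns mu_c(E) = |E| (number of elements) when E is finite. For B subset A, A \ B is the set of elements of A not in B, so |A \ B| = |A| - |B|.
|A| = 8, |B| = 5, so mu_c(A \ B) = 8 - 5 = 3.

3


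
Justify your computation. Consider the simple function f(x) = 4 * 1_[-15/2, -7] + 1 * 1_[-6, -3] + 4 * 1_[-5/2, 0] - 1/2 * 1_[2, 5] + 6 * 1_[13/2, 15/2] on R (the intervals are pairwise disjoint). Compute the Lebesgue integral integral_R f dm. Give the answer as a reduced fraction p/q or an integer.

For a simple function f = sum_i c_i * 1_{A_i} with disjoint A_i,
  integral f dm = sum_i c_i * m(A_i).
Lengths of the A_i:
  m(A_1) = -7 - (-15/2) = 1/2.
  m(A_2) = -3 - (-6) = 3.
  m(A_3) = 0 - (-5/2) = 5/2.
  m(A_4) = 5 - 2 = 3.
  m(A_5) = 15/2 - 13/2 = 1.
Contributions c_i * m(A_i):
  (4) * (1/2) = 2.
  (1) * (3) = 3.
  (4) * (5/2) = 10.
  (-1/2) * (3) = -3/2.
  (6) * (1) = 6.
Total: 2 + 3 + 10 - 3/2 + 6 = 39/2.

39/2


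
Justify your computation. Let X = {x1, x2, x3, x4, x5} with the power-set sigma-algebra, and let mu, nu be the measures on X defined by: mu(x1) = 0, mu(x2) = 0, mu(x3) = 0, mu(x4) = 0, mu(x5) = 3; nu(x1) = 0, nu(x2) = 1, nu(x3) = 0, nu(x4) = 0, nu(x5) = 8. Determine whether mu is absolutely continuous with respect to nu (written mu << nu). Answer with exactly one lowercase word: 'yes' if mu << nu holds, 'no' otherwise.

mu << nu means: every nu-null measurable set is also mu-null; equivalently, for every atom x, if nu({x}) = 0 then mu({x}) = 0.
Checking each atom:
  x1: nu = 0, mu = 0 -> consistent with mu << nu.
  x2: nu = 1 > 0 -> no constraint.
  x3: nu = 0, mu = 0 -> consistent with mu << nu.
  x4: nu = 0, mu = 0 -> consistent with mu << nu.
  x5: nu = 8 > 0 -> no constraint.
No atom violates the condition. Therefore mu << nu.

yes


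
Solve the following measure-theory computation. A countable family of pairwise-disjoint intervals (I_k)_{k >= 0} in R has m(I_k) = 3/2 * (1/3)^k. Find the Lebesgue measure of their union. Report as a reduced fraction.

By countable additivity of the Lebesgue measure on pairwise disjoint measurable sets,
  m(union_{k >= 0} I_k) = sum_{k >= 0} m(I_k) = sum_{k >= 0} a * r^k,
  with a = 3/2 and r = 1/3.
Since 0 < r = 1/3 < 1, the geometric series converges:
  sum_{k >= 0} a * r^k = a / (1 - r).
  = 3/2 / (1 - 1/3)
  = 3/2 / (2/3)
  = 9/4.

9/4


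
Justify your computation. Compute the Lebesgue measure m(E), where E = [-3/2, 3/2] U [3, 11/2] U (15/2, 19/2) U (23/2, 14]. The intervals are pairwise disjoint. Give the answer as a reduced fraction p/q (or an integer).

For pairwise disjoint intervals, m(union_i I_i) = sum_i m(I_i),
and m is invariant under swapping open/closed endpoints (single points have measure 0).
So m(E) = sum_i (b_i - a_i).
  I_1 has length 3/2 - (-3/2) = 3.
  I_2 has length 11/2 - 3 = 5/2.
  I_3 has length 19/2 - 15/2 = 2.
  I_4 has length 14 - 23/2 = 5/2.
Summing:
  m(E) = 3 + 5/2 + 2 + 5/2 = 10.

10


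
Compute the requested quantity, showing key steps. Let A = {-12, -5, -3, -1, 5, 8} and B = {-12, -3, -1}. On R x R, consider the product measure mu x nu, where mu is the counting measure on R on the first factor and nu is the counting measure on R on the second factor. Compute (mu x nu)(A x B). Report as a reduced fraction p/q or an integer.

For a measurable rectangle A x B, the product measure satisfies
  (mu x nu)(A x B) = mu(A) * nu(B).
  mu(A) = 6.
  nu(B) = 3.
  (mu x nu)(A x B) = 6 * 3 = 18.

18


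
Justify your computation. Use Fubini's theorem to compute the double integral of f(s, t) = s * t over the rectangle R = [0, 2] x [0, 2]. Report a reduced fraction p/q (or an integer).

f(s, t) is a tensor product of a function of s and a function of t, and both factors are bounded continuous (hence Lebesgue integrable) on the rectangle, so Fubini's theorem applies:
  integral_R f d(m x m) = (integral_a1^b1 s ds) * (integral_a2^b2 t dt).
Inner integral in s: integral_{0}^{2} s ds = (2^2 - 0^2)/2
  = 2.
Inner integral in t: integral_{0}^{2} t dt = (2^2 - 0^2)/2
  = 2.
Product: (2) * (2) = 4.

4


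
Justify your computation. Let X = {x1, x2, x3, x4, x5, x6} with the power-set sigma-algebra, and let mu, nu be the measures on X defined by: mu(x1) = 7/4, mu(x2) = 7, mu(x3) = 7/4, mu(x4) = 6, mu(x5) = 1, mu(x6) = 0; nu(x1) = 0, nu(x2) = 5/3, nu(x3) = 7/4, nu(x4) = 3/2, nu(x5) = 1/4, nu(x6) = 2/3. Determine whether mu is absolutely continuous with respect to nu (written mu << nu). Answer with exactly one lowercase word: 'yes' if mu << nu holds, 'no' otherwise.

mu << nu means: every nu-null measurable set is also mu-null; equivalently, for every atom x, if nu({x}) = 0 then mu({x}) = 0.
Checking each atom:
  x1: nu = 0, mu = 7/4 > 0 -> violates mu << nu.
  x2: nu = 5/3 > 0 -> no constraint.
  x3: nu = 7/4 > 0 -> no constraint.
  x4: nu = 3/2 > 0 -> no constraint.
  x5: nu = 1/4 > 0 -> no constraint.
  x6: nu = 2/3 > 0 -> no constraint.
The atom(s) x1 violate the condition (nu = 0 but mu > 0). Therefore mu is NOT absolutely continuous w.r.t. nu.

no


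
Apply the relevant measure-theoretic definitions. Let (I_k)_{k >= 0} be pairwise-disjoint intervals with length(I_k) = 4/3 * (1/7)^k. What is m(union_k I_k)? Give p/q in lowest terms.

By countable additivity of the Lebesgue measure on pairwise disjoint measurable sets,
  m(union_{k >= 0} I_k) = sum_{k >= 0} m(I_k) = sum_{k >= 0} a * r^k,
  with a = 4/3 and r = 1/7.
Since 0 < r = 1/7 < 1, the geometric series converges:
  sum_{k >= 0} a * r^k = a / (1 - r).
  = 4/3 / (1 - 1/7)
  = 4/3 / (6/7)
  = 14/9.

14/9


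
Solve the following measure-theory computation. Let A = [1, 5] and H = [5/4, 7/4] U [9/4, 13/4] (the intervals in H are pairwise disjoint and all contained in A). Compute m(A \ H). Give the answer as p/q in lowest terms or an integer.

The ambient interval has length m(A) = 5 - 1 = 4.
Since the holes are disjoint and sit inside A, by finite additivity
  m(H) = sum_i (b_i - a_i), and m(A \ H) = m(A) - m(H).
Computing the hole measures:
  m(H_1) = 7/4 - 5/4 = 1/2.
  m(H_2) = 13/4 - 9/4 = 1.
Summed: m(H) = 1/2 + 1 = 3/2.
So m(A \ H) = 4 - 3/2 = 5/2.

5/2


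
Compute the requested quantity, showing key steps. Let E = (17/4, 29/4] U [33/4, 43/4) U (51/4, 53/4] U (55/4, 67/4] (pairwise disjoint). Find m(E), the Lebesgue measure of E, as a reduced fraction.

For pairwise disjoint intervals, m(union_i I_i) = sum_i m(I_i),
and m is invariant under swapping open/closed endpoints (single points have measure 0).
So m(E) = sum_i (b_i - a_i).
  I_1 has length 29/4 - 17/4 = 3.
  I_2 has length 43/4 - 33/4 = 5/2.
  I_3 has length 53/4 - 51/4 = 1/2.
  I_4 has length 67/4 - 55/4 = 3.
Summing:
  m(E) = 3 + 5/2 + 1/2 + 3 = 9.

9


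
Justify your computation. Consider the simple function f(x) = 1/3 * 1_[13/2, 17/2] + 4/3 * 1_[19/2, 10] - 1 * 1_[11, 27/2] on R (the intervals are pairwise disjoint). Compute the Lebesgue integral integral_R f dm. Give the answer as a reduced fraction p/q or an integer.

For a simple function f = sum_i c_i * 1_{A_i} with disjoint A_i,
  integral f dm = sum_i c_i * m(A_i).
Lengths of the A_i:
  m(A_1) = 17/2 - 13/2 = 2.
  m(A_2) = 10 - 19/2 = 1/2.
  m(A_3) = 27/2 - 11 = 5/2.
Contributions c_i * m(A_i):
  (1/3) * (2) = 2/3.
  (4/3) * (1/2) = 2/3.
  (-1) * (5/2) = -5/2.
Total: 2/3 + 2/3 - 5/2 = -7/6.

-7/6


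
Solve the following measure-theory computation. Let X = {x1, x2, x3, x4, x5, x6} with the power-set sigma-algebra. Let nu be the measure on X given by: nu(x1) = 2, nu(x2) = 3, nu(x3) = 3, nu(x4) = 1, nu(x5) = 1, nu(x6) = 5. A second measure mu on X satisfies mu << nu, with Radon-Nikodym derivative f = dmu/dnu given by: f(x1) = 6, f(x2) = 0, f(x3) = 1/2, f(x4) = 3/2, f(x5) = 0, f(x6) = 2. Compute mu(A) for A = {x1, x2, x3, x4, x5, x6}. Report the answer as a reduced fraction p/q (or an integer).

By the defining property of the Radon-Nikodym derivative, for every measurable set A,
  mu(A) = integral_A f dnu.
Since nu is a discrete measure concentrated on the atoms of X, the integral over A reduces to the sum
  mu(A) = sum_{x in A} f(x) * nu({x}).
Computing each term:
  x1: f(x1) * nu(x1) = 6 * 2 = 12.
  x2: f(x2) * nu(x2) = 0 * 3 = 0.
  x3: f(x3) * nu(x3) = 1/2 * 3 = 3/2.
  x4: f(x4) * nu(x4) = 3/2 * 1 = 3/2.
  x5: f(x5) * nu(x5) = 0 * 1 = 0.
  x6: f(x6) * nu(x6) = 2 * 5 = 10.
Summing: mu(A) = 12 + 0 + 3/2 + 3/2 + 0 + 10 = 25.

25


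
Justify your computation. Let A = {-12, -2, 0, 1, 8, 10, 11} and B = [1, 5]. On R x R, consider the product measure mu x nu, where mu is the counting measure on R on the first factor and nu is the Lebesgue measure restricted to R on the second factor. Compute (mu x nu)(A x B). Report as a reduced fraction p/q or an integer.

For a measurable rectangle A x B, the product measure satisfies
  (mu x nu)(A x B) = mu(A) * nu(B).
  mu(A) = 7.
  nu(B) = 4.
  (mu x nu)(A x B) = 7 * 4 = 28.

28


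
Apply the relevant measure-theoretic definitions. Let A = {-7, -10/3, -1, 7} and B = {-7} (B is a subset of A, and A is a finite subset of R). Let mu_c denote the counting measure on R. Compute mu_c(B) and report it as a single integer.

Counting measure assigns mu_c(E) = |E| (number of elements) when E is finite.
B has 1 element(s), so mu_c(B) = 1.

1


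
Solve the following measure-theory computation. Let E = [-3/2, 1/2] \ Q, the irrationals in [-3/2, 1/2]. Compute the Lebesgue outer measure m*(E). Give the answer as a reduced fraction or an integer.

The interval I = [-3/2, 1/2] has m(I) = 1/2 - (-3/2) = 2 (endpoints are measure-zero, so open/closed/half-open agree). Write I = (I cap Q) u (I \ Q). The rationals in I are countable, so m*(I cap Q) = 0 (cover each rational by intervals whose total length is arbitrarily small). By countable subadditivity m*(I) <= m*(I cap Q) + m*(I \ Q), hence m*(I \ Q) >= m(I) = 2. The reverse inequality m*(I \ Q) <= m*(I) = 2 is trivial since (I \ Q) is a subset of I. Therefore m*(I \ Q) = 2.

2


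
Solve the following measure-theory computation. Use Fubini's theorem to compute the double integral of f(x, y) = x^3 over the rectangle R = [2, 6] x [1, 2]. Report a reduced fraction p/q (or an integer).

f(x, y) is a tensor product of a function of x and a function of y, and both factors are bounded continuous (hence Lebesgue integrable) on the rectangle, so Fubini's theorem applies:
  integral_R f d(m x m) = (integral_a1^b1 x^3 dx) * (integral_a2^b2 1 dy).
Inner integral in x: integral_{2}^{6} x^3 dx = (6^4 - 2^4)/4
  = 320.
Inner integral in y: integral_{1}^{2} 1 dy = (2^1 - 1^1)/1
  = 1.
Product: (320) * (1) = 320.

320


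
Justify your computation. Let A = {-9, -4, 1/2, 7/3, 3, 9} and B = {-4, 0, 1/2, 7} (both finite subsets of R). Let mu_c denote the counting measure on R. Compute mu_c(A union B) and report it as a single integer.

Counting measure on a finite set equals cardinality. By inclusion-exclusion, |A union B| = |A| + |B| - |A cap B|.
|A| = 6, |B| = 4, |A cap B| = 2.
So mu_c(A union B) = 6 + 4 - 2 = 8.

8


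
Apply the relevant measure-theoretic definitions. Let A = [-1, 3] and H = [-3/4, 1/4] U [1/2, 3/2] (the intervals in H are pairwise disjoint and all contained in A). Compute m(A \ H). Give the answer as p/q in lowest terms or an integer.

The ambient interval has length m(A) = 3 - (-1) = 4.
Since the holes are disjoint and sit inside A, by finite additivity
  m(H) = sum_i (b_i - a_i), and m(A \ H) = m(A) - m(H).
Computing the hole measures:
  m(H_1) = 1/4 - (-3/4) = 1.
  m(H_2) = 3/2 - 1/2 = 1.
Summed: m(H) = 1 + 1 = 2.
So m(A \ H) = 4 - 2 = 2.

2


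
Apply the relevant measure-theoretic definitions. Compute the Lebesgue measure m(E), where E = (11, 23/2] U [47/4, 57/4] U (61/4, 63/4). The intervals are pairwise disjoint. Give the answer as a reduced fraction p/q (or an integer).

For pairwise disjoint intervals, m(union_i I_i) = sum_i m(I_i),
and m is invariant under swapping open/closed endpoints (single points have measure 0).
So m(E) = sum_i (b_i - a_i).
  I_1 has length 23/2 - 11 = 1/2.
  I_2 has length 57/4 - 47/4 = 5/2.
  I_3 has length 63/4 - 61/4 = 1/2.
Summing:
  m(E) = 1/2 + 5/2 + 1/2 = 7/2.

7/2


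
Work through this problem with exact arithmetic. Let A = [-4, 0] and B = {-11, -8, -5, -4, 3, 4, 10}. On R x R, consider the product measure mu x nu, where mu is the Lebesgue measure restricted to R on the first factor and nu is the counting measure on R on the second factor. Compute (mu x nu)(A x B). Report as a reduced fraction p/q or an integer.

For a measurable rectangle A x B, the product measure satisfies
  (mu x nu)(A x B) = mu(A) * nu(B).
  mu(A) = 4.
  nu(B) = 7.
  (mu x nu)(A x B) = 4 * 7 = 28.

28


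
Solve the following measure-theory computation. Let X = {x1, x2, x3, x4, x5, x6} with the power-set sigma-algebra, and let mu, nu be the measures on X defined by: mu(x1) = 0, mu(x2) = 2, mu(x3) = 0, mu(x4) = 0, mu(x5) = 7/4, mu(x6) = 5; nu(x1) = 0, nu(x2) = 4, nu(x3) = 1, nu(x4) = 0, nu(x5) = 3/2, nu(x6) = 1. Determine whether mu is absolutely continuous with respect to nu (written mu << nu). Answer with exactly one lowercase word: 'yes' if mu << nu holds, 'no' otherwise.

mu << nu means: every nu-null measurable set is also mu-null; equivalently, for every atom x, if nu({x}) = 0 then mu({x}) = 0.
Checking each atom:
  x1: nu = 0, mu = 0 -> consistent with mu << nu.
  x2: nu = 4 > 0 -> no constraint.
  x3: nu = 1 > 0 -> no constraint.
  x4: nu = 0, mu = 0 -> consistent with mu << nu.
  x5: nu = 3/2 > 0 -> no constraint.
  x6: nu = 1 > 0 -> no constraint.
No atom violates the condition. Therefore mu << nu.

yes


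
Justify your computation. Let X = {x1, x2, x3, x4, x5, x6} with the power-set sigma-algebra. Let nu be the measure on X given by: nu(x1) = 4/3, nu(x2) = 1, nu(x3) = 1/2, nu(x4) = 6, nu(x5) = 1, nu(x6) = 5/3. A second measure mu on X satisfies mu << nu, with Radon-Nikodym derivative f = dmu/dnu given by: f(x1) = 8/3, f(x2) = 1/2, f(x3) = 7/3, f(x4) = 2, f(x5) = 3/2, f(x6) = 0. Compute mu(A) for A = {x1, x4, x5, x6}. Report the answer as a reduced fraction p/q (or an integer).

By the defining property of the Radon-Nikodym derivative, for every measurable set A,
  mu(A) = integral_A f dnu.
Since nu is a discrete measure concentrated on the atoms of X, the integral over A reduces to the sum
  mu(A) = sum_{x in A} f(x) * nu({x}).
Computing each term:
  x1: f(x1) * nu(x1) = 8/3 * 4/3 = 32/9.
  x4: f(x4) * nu(x4) = 2 * 6 = 12.
  x5: f(x5) * nu(x5) = 3/2 * 1 = 3/2.
  x6: f(x6) * nu(x6) = 0 * 5/3 = 0.
Summing: mu(A) = 32/9 + 12 + 3/2 + 0 = 307/18.

307/18


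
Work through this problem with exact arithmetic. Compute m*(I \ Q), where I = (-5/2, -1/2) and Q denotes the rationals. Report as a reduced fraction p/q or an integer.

The interval I = (-5/2, -1/2) has m(I) = -1/2 - (-5/2) = 2 (endpoints are measure-zero, so open/closed/half-open agree). Write I = (I cap Q) u (I \ Q). The rationals in I are countable, so m*(I cap Q) = 0 (cover each rational by intervals whose total length is arbitrarily small). By countable subadditivity m*(I) <= m*(I cap Q) + m*(I \ Q), hence m*(I \ Q) >= m(I) = 2. The reverse inequality m*(I \ Q) <= m*(I) = 2 is trivial since (I \ Q) is a subset of I. Therefore m*(I \ Q) = 2.

2


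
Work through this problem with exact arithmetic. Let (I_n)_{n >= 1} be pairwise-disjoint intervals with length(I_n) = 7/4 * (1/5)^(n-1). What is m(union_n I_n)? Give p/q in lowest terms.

By countable additivity of the Lebesgue measure on pairwise disjoint measurable sets,
  m(union_{n >= 1} I_n) = sum_{n >= 1} m(I_n) = sum_{n >= 1} a * r^(n-1),
  with a = 7/4 and r = 1/5.
Since 0 < r = 1/5 < 1, the geometric series converges:
  sum_{n >= 1} a * r^(n-1) = a / (1 - r).
  = 7/4 / (1 - 1/5)
  = 7/4 / (4/5)
  = 35/16.

35/16


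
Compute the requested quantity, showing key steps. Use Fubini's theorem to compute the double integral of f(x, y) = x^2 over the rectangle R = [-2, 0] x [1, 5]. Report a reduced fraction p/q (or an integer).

f(x, y) is a tensor product of a function of x and a function of y, and both factors are bounded continuous (hence Lebesgue integrable) on the rectangle, so Fubini's theorem applies:
  integral_R f d(m x m) = (integral_a1^b1 x^2 dx) * (integral_a2^b2 1 dy).
Inner integral in x: integral_{-2}^{0} x^2 dx = (0^3 - (-2)^3)/3
  = 8/3.
Inner integral in y: integral_{1}^{5} 1 dy = (5^1 - 1^1)/1
  = 4.
Product: (8/3) * (4) = 32/3.

32/3


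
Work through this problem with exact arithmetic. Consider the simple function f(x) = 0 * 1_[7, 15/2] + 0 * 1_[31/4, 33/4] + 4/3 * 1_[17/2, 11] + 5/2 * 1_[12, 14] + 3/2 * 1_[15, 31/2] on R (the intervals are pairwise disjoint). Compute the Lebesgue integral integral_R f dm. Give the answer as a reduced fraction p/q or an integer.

For a simple function f = sum_i c_i * 1_{A_i} with disjoint A_i,
  integral f dm = sum_i c_i * m(A_i).
Lengths of the A_i:
  m(A_1) = 15/2 - 7 = 1/2.
  m(A_2) = 33/4 - 31/4 = 1/2.
  m(A_3) = 11 - 17/2 = 5/2.
  m(A_4) = 14 - 12 = 2.
  m(A_5) = 31/2 - 15 = 1/2.
Contributions c_i * m(A_i):
  (0) * (1/2) = 0.
  (0) * (1/2) = 0.
  (4/3) * (5/2) = 10/3.
  (5/2) * (2) = 5.
  (3/2) * (1/2) = 3/4.
Total: 0 + 0 + 10/3 + 5 + 3/4 = 109/12.

109/12


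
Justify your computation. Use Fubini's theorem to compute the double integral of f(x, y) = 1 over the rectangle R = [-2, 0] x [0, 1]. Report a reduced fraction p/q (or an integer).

f(x, y) is a tensor product of a function of x and a function of y, and both factors are bounded continuous (hence Lebesgue integrable) on the rectangle, so Fubini's theorem applies:
  integral_R f d(m x m) = (integral_a1^b1 1 dx) * (integral_a2^b2 1 dy).
Inner integral in x: integral_{-2}^{0} 1 dx = (0^1 - (-2)^1)/1
  = 2.
Inner integral in y: integral_{0}^{1} 1 dy = (1^1 - 0^1)/1
  = 1.
Product: (2) * (1) = 2.

2


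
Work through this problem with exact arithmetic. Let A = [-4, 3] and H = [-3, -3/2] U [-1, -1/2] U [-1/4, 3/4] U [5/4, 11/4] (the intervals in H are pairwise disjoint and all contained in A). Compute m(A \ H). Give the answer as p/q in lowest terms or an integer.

The ambient interval has length m(A) = 3 - (-4) = 7.
Since the holes are disjoint and sit inside A, by finite additivity
  m(H) = sum_i (b_i - a_i), and m(A \ H) = m(A) - m(H).
Computing the hole measures:
  m(H_1) = -3/2 - (-3) = 3/2.
  m(H_2) = -1/2 - (-1) = 1/2.
  m(H_3) = 3/4 - (-1/4) = 1.
  m(H_4) = 11/4 - 5/4 = 3/2.
Summed: m(H) = 3/2 + 1/2 + 1 + 3/2 = 9/2.
So m(A \ H) = 7 - 9/2 = 5/2.

5/2


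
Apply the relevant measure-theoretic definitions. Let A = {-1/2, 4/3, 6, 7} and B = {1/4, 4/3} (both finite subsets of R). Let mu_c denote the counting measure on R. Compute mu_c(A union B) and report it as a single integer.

Counting measure on a finite set equals cardinality. By inclusion-exclusion, |A union B| = |A| + |B| - |A cap B|.
|A| = 4, |B| = 2, |A cap B| = 1.
So mu_c(A union B) = 4 + 2 - 1 = 5.

5


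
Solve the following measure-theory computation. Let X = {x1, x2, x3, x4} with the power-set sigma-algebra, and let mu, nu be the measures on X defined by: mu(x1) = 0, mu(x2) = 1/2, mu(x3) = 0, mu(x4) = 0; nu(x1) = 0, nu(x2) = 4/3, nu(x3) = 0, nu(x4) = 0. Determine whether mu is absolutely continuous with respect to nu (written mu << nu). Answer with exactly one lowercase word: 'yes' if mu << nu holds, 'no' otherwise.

mu << nu means: every nu-null measurable set is also mu-null; equivalently, for every atom x, if nu({x}) = 0 then mu({x}) = 0.
Checking each atom:
  x1: nu = 0, mu = 0 -> consistent with mu << nu.
  x2: nu = 4/3 > 0 -> no constraint.
  x3: nu = 0, mu = 0 -> consistent with mu << nu.
  x4: nu = 0, mu = 0 -> consistent with mu << nu.
No atom violates the condition. Therefore mu << nu.

yes


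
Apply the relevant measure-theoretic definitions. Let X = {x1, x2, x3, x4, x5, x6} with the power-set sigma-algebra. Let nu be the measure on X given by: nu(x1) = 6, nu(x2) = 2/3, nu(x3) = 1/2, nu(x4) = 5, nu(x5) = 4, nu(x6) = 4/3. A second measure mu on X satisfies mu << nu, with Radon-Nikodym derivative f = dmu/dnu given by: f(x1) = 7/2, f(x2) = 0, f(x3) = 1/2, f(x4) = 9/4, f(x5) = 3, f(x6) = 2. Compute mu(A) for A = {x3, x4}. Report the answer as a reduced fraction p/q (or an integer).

By the defining property of the Radon-Nikodym derivative, for every measurable set A,
  mu(A) = integral_A f dnu.
Since nu is a discrete measure concentrated on the atoms of X, the integral over A reduces to the sum
  mu(A) = sum_{x in A} f(x) * nu({x}).
Computing each term:
  x3: f(x3) * nu(x3) = 1/2 * 1/2 = 1/4.
  x4: f(x4) * nu(x4) = 9/4 * 5 = 45/4.
Summing: mu(A) = 1/4 + 45/4 = 23/2.

23/2


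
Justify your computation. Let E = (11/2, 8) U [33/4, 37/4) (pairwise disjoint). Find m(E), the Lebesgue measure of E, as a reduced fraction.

For pairwise disjoint intervals, m(union_i I_i) = sum_i m(I_i),
and m is invariant under swapping open/closed endpoints (single points have measure 0).
So m(E) = sum_i (b_i - a_i).
  I_1 has length 8 - 11/2 = 5/2.
  I_2 has length 37/4 - 33/4 = 1.
Summing:
  m(E) = 5/2 + 1 = 7/2.

7/2


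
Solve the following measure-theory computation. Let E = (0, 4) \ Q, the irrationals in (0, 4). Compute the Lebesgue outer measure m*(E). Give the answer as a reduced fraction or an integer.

The interval I = (0, 4) has m(I) = 4 - 0 = 4 (endpoints are measure-zero, so open/closed/half-open agree). Write I = (I cap Q) u (I \ Q). The rationals in I are countable, so m*(I cap Q) = 0 (cover each rational by intervals whose total length is arbitrarily small). By countable subadditivity m*(I) <= m*(I cap Q) + m*(I \ Q), hence m*(I \ Q) >= m(I) = 4. The reverse inequality m*(I \ Q) <= m*(I) = 4 is trivial since (I \ Q) is a subset of I. Therefore m*(I \ Q) = 4.

4


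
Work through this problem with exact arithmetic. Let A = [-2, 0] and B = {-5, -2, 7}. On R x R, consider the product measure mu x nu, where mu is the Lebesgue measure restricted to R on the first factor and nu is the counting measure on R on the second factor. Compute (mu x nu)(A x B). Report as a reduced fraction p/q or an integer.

For a measurable rectangle A x B, the product measure satisfies
  (mu x nu)(A x B) = mu(A) * nu(B).
  mu(A) = 2.
  nu(B) = 3.
  (mu x nu)(A x B) = 2 * 3 = 6.

6


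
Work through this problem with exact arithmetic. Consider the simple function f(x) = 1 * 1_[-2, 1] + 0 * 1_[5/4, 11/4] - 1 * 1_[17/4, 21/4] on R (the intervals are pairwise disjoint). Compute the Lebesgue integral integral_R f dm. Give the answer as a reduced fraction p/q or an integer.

For a simple function f = sum_i c_i * 1_{A_i} with disjoint A_i,
  integral f dm = sum_i c_i * m(A_i).
Lengths of the A_i:
  m(A_1) = 1 - (-2) = 3.
  m(A_2) = 11/4 - 5/4 = 3/2.
  m(A_3) = 21/4 - 17/4 = 1.
Contributions c_i * m(A_i):
  (1) * (3) = 3.
  (0) * (3/2) = 0.
  (-1) * (1) = -1.
Total: 3 + 0 - 1 = 2.

2


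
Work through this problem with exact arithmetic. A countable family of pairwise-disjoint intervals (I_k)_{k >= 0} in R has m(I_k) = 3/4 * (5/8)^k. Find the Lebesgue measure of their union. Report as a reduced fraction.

By countable additivity of the Lebesgue measure on pairwise disjoint measurable sets,
  m(union_{k >= 0} I_k) = sum_{k >= 0} m(I_k) = sum_{k >= 0} a * r^k,
  with a = 3/4 and r = 5/8.
Since 0 < r = 5/8 < 1, the geometric series converges:
  sum_{k >= 0} a * r^k = a / (1 - r).
  = 3/4 / (1 - 5/8)
  = 3/4 / (3/8)
  = 2.

2


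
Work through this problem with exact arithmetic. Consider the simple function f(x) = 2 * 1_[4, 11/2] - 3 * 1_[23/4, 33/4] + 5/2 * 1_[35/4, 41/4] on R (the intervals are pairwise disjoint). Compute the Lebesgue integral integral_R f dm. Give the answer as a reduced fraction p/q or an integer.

For a simple function f = sum_i c_i * 1_{A_i} with disjoint A_i,
  integral f dm = sum_i c_i * m(A_i).
Lengths of the A_i:
  m(A_1) = 11/2 - 4 = 3/2.
  m(A_2) = 33/4 - 23/4 = 5/2.
  m(A_3) = 41/4 - 35/4 = 3/2.
Contributions c_i * m(A_i):
  (2) * (3/2) = 3.
  (-3) * (5/2) = -15/2.
  (5/2) * (3/2) = 15/4.
Total: 3 - 15/2 + 15/4 = -3/4.

-3/4


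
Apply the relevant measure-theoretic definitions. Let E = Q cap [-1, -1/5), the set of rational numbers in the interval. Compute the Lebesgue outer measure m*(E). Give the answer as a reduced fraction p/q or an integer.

The set Q cap [-1, -1/5) is countable (a subset of the countable set Q). Lebesgue outer measure of any countable set is 0: each singleton {q} has m*({q}) = 0, and by countable subadditivity m*(union_k {q_k}) <= sum_k m*({q_k}) = sum_k 0 = 0. The reverse inequality m*(E) >= 0 is automatic. So m*(Q cap [-1, -1/5)) = 0.

0


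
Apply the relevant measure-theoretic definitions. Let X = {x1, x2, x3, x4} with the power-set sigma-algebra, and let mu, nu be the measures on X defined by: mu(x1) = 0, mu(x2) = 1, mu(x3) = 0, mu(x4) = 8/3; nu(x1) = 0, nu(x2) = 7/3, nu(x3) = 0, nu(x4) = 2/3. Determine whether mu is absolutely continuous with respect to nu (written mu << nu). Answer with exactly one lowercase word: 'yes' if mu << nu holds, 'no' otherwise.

mu << nu means: every nu-null measurable set is also mu-null; equivalently, for every atom x, if nu({x}) = 0 then mu({x}) = 0.
Checking each atom:
  x1: nu = 0, mu = 0 -> consistent with mu << nu.
  x2: nu = 7/3 > 0 -> no constraint.
  x3: nu = 0, mu = 0 -> consistent with mu << nu.
  x4: nu = 2/3 > 0 -> no constraint.
No atom violates the condition. Therefore mu << nu.

yes
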